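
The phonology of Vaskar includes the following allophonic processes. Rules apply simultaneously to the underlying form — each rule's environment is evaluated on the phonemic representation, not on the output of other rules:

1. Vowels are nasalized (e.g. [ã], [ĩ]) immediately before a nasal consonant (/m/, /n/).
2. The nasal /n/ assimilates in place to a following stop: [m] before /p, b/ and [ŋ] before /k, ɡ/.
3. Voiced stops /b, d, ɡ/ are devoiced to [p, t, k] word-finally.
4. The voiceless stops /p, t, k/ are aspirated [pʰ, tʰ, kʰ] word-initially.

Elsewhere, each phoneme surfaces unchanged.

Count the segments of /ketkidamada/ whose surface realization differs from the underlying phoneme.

2

Segments that undergo a rule: /k/ → [kʰ] (rule 4); /a/ → [ã] (rule 1).
All other segments surface unchanged.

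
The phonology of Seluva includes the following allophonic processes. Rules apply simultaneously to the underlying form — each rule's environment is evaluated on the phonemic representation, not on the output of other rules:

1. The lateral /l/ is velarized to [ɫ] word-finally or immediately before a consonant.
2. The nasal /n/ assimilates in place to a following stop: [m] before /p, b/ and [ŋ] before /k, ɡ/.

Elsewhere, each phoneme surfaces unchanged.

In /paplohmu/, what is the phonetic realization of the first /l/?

[l]

/l/ (between /p/ and /o/) fails the environment for rule 1, so it stays [l].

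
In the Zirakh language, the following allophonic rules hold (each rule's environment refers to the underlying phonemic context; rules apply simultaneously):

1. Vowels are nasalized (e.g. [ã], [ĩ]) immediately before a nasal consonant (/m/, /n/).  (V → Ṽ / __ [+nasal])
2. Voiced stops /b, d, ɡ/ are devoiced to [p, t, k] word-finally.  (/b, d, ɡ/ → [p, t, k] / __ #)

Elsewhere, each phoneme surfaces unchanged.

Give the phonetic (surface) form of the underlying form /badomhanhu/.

/b/ — word-initial; rule 2 does not apply here → [b].
/a/ — between /b/ and /d/; rule 1 does not apply here → [a].
/d/ (between /a/ and /o/) is in the target of rule 2 but the environment (word-finally) is not met → [d].
/o/ meets the environment for rule 1 (before a nasal consonant) → [õ].
/m/ — not in any rule's target class → [m].
/h/ — not in any rule's target class → [h].
Rule 1 applies to /a/ (between /h/ and /n/: before a nasal consonant) → [ã].
/n/ stays [n].
/h/ (between /n/ and /u/) is unaffected → [h].
/u/ (word-final): rule 1 targets it, but not before a nasal consonant → unchanged [u].

[badõmhãnhu]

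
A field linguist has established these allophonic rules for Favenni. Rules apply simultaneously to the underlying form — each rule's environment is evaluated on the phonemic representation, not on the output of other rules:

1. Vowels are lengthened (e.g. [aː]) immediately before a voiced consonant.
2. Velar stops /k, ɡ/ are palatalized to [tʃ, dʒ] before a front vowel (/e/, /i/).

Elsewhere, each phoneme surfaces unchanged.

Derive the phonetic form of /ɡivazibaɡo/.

[dʒiːvaːziːbaːɡo]

/ɡ/ (word-initial): before a front vowel, so rule 2 applies → [dʒ].
/i/ meets the environment for rule 1 (before a voiced consonant) → [iː].
/v/ (between /i/ and /a/): no rule targets it → [v].
/a/ meets the environment for rule 1 (before a voiced consonant) → [aː].
/z/ (between /a/ and /i/) is unaffected → [z].
/i/ (between /z/ and /b/): before a voiced consonant, so rule 1 applies → [iː].
/b/ (between /i/ and /a/) is unaffected → [b].
/a/ — between /b/ and /ɡ/, before a voiced consonant — surfaces as [aː] (rule 1).
/ɡ/ (between /a/ and /o/) fails the environment for rule 2, so it stays [ɡ].
/o/ (word-final) is in the target of rule 1 but the environment (before a voiced consonant) is not met → [o].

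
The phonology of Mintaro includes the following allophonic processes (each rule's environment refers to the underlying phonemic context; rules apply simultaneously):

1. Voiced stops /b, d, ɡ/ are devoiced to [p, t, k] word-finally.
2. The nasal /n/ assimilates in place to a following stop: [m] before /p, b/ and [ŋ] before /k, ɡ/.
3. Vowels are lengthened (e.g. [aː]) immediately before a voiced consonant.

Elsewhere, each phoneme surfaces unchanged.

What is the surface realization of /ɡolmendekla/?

[ɡoːlmeːndekla]

/ɡ/ (word-initial) fails the environment for rule 1, so it stays [ɡ].
/o/ (between /ɡ/ and /l/) occurs before a voiced consonant → [oː] by rule 3.
/l/ (between /o/ and /m/) is unaffected → [l].
/m/ stays [m].
/e/ (between /m/ and /n/) occurs before a voiced consonant → [eː] by rule 3.
/n/ (between /e/ and /d/): rule 2 targets it, but not before a labial or velar stop → unchanged [n].
/d/ — between /n/ and /e/; rule 1 does not apply here → [d].
/e/ (between /d/ and /k/): rule 3 targets it, but not before a voiced consonant → unchanged [e].
/k/ stays [k].
/l/ (between /k/ and /a/) is unaffected → [l].
/a/ (word-final) is in the target of rule 3 but the environment (before a voiced consonant) is not met → [a].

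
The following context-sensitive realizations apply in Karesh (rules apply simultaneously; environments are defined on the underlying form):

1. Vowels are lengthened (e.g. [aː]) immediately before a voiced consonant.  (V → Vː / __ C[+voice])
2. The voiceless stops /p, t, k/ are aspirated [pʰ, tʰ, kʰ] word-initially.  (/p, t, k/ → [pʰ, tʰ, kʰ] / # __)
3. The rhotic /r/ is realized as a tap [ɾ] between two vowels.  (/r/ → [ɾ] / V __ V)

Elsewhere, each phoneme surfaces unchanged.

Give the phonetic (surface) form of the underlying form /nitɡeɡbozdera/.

/n/ stays [n].
/i/ (between /n/ and /t/): rule 1 targets it, but not before a voiced consonant → unchanged [i].
/t/ (between /i/ and /ɡ/) fails the environment for rule 2, so it stays [t].
/ɡ/ (between /t/ and /e/) is unaffected → [ɡ].
/e/ — between /ɡ/ and /ɡ/, before a voiced consonant — surfaces as [eː] (rule 1).
/ɡ/ — not in any rule's target class → [ɡ].
/b/ (between /ɡ/ and /o/) is unaffected → [b].
/o/ (between /b/ and /z/) occurs before a voiced consonant → [oː] by rule 1.
/z/ (between /o/ and /d/) is unaffected → [z].
/d/ (between /z/ and /e/): no rule targets it → [d].
Rule 1 applies to /e/ (between /d/ and /r/: before a voiced consonant) → [eː].
Rule 3 applies to /r/ (between /e/ and /a/: between two vowels) → [ɾ].
/a/ (word-final): rule 1 targets it, but not before a voiced consonant → unchanged [a].

[nitɡeːɡboːzdeːɾa]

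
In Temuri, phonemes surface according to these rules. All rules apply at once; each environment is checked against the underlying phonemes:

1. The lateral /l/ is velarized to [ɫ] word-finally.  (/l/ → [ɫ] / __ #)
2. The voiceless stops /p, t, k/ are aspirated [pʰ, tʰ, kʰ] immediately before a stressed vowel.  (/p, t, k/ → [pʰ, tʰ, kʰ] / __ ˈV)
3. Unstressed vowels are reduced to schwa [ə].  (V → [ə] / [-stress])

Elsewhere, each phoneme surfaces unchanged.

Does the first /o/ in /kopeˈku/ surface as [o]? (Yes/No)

/o/ — between /k/ and /p/, in an unstressed syllable — surfaces as [ə] (rule 3).
The actual realization is [ə], not [o].

No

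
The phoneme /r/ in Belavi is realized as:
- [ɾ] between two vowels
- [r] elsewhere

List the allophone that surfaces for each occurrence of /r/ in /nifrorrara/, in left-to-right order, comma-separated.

Occurrence 1 (position 4): no conditioning environment matches → elsewhere allophone [r].
Occurrence 2 (position 6): no conditioning environment matches → elsewhere allophone [r].
Occurrence 3 (position 7): no conditioning environment matches → elsewhere allophone [r].
Occurrence 4 (position 9): between two vowels → [ɾ].

[r], [r], [r], [ɾ]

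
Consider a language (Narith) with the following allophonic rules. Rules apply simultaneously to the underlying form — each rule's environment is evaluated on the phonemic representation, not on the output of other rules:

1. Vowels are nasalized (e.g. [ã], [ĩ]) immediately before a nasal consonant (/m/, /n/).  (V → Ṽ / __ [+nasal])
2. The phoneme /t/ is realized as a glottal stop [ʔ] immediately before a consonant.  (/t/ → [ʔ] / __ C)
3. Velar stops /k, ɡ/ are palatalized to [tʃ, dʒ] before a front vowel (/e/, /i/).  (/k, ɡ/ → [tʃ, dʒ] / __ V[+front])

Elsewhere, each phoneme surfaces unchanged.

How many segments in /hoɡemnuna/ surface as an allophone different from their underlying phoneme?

3

Segments that undergo a rule: /ɡ/ → [dʒ] (rule 3); /e/ → [ẽ] (rule 1); /u/ → [ũ] (rule 1).
All other segments surface unchanged.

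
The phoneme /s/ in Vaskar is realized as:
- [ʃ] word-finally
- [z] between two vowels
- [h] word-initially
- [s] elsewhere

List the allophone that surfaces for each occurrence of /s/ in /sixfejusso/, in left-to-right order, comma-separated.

[h], [s], [s]

Occurrence 1 (position 1): word-initially → [h].
Occurrence 2 (position 8): no conditioning environment matches → elsewhere allophone [s].
Occurrence 3 (position 9): no conditioning environment matches → elsewhere allophone [s].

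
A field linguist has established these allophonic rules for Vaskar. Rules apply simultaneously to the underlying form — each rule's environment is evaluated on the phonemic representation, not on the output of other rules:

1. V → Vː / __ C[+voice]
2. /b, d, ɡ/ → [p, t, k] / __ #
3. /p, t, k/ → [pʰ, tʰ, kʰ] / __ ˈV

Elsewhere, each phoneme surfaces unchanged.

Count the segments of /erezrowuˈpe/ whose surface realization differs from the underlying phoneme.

4

Segments that undergo a rule: /e/ → [eː] (rule 1); /e/ → [eː] (rule 1); /o/ → [oː] (rule 1); /p/ → [pʰ] (rule 3).
All other segments surface unchanged.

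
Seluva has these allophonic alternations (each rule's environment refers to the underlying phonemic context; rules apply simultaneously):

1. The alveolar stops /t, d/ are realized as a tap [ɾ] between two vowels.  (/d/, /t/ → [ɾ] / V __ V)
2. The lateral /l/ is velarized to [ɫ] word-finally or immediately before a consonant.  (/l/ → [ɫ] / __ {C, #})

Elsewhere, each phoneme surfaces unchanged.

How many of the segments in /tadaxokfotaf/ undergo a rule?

Segments that undergo a rule: /d/ → [ɾ] (rule 1); /t/ → [ɾ] (rule 1).
All other segments surface unchanged.

2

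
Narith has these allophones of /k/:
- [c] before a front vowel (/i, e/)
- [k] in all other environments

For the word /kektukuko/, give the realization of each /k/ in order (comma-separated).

[c], [k], [k], [k]

Occurrence 1 (position 1): before a front vowel → [c].
Occurrence 2 (position 3): no conditioning environment matches → elsewhere allophone [k].
Occurrence 3 (position 6): no conditioning environment matches → elsewhere allophone [k].
Occurrence 4 (position 8): no conditioning environment matches → elsewhere allophone [k].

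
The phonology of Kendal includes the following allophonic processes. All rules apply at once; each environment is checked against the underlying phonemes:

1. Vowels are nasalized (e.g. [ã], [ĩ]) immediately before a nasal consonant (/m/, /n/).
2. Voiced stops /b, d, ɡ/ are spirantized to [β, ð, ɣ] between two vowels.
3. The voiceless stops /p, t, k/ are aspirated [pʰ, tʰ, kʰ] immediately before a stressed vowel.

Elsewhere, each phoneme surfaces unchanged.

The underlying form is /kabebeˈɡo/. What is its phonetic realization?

[kaβeβeˈɣo]

/k/ (word-initial) fails the environment for rule 3, so it stays [k].
/a/ (between /k/ and /b/) fails the environment for rule 1, so it stays [a].
/b/ (between /a/ and /e/) occurs between two vowels → [β] by rule 2.
/e/ (between /b/ and /b/) fails the environment for rule 1, so it stays [e].
/b/ (between /e/ and /e/) occurs between two vowels → [β] by rule 2.
/e/ — between /b/ and /ɡ/; rule 1 does not apply here → [e].
/ɡ/ — between /e/ and /o/, between two vowels — surfaces as [ɣ] (rule 2).
/o/ (word-final) fails the environment for rule 1, so it stays [o].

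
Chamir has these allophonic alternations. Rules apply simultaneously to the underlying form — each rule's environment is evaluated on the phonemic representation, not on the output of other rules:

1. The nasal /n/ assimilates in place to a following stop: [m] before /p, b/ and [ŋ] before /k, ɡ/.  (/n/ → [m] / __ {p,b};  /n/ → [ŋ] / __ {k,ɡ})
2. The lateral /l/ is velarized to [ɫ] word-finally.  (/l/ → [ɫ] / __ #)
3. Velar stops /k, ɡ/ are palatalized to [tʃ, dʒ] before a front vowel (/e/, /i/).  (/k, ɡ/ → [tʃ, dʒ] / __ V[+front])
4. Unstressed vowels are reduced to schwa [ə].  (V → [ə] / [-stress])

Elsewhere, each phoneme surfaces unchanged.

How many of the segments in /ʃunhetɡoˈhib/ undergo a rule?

Segments that undergo a rule: /u/ → [ə] (rule 4); /e/ → [ə] (rule 4); /o/ → [ə] (rule 4).
All other segments surface unchanged.

3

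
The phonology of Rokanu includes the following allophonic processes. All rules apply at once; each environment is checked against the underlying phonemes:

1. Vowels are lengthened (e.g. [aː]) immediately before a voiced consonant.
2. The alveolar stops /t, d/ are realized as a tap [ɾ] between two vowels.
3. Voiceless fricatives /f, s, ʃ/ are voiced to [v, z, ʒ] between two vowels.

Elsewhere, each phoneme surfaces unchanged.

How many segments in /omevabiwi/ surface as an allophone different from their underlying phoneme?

4

Segments that undergo a rule: /o/ → [oː] (rule 1); /e/ → [eː] (rule 1); /a/ → [aː] (rule 1); /i/ → [iː] (rule 1).
All other segments surface unchanged.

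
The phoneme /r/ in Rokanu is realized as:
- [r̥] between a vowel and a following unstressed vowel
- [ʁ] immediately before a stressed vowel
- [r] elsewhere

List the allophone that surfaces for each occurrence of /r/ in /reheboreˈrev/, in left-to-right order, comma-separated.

[r], [r̥], [ʁ]

Occurrence 1 (position 1): no conditioning environment matches → elsewhere allophone [r].
Occurrence 2 (position 7): between a vowel and a following unstressed vowel → [r̥].
Occurrence 3 (position 9): immediately before a stressed vowel → [ʁ].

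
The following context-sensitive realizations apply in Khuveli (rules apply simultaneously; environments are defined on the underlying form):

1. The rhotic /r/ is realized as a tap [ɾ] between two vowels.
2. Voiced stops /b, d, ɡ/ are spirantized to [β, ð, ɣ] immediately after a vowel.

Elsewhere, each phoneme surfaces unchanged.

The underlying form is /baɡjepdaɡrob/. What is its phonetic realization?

[baɣjepdaɣroβ]

/b/ (word-initial) fails the environment for rule 2, so it stays [b].
/a/ (between /b/ and /ɡ/): no rule targets it → [a].
Rule 2 applies to /ɡ/ (between /a/ and /j/: immediately after a vowel) → [ɣ].
/j/ (between /ɡ/ and /e/) is unaffected → [j].
/e/ (between /j/ and /p/) is unaffected → [e].
/p/ (between /e/ and /d/): no rule targets it → [p].
/d/ (between /p/ and /a/) fails the environment for rule 2, so it stays [d].
/a/ (between /d/ and /ɡ/) is unaffected → [a].
/ɡ/ (between /a/ and /r/) occurs immediately after a vowel → [ɣ] by rule 2.
/r/ (between /ɡ/ and /o/) fails the environment for rule 1, so it stays [r].
/o/ (between /r/ and /b/): no rule targets it → [o].
/b/ (word-final): immediately after a vowel, so rule 2 applies → [β].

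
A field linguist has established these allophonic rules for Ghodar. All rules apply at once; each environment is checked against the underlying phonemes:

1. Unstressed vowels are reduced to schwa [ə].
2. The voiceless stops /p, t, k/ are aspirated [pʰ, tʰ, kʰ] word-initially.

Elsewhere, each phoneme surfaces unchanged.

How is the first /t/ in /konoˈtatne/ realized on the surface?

/t/ — between /o/ and /a/; rule 2 does not apply here → [t].

[t]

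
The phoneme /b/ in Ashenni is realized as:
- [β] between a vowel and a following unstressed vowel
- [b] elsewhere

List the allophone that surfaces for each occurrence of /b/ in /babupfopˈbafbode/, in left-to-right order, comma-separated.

Occurrence 1 (position 1): no conditioning environment matches → elsewhere allophone [b].
Occurrence 2 (position 3): between a vowel and a following unstressed vowel → [β].
Occurrence 3 (position 9): no conditioning environment matches → elsewhere allophone [b].
Occurrence 4 (position 12): no conditioning environment matches → elsewhere allophone [b].

[b], [β], [b], [b]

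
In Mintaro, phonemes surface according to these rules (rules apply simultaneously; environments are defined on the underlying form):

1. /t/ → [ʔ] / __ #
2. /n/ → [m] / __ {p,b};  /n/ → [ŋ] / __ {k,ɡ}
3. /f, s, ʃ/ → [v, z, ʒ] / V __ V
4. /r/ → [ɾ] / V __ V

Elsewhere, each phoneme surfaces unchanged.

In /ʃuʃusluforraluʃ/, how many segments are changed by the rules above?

2

Segments that undergo a rule: /ʃ/ → [ʒ] (rule 3); /f/ → [v] (rule 3).
All other segments surface unchanged.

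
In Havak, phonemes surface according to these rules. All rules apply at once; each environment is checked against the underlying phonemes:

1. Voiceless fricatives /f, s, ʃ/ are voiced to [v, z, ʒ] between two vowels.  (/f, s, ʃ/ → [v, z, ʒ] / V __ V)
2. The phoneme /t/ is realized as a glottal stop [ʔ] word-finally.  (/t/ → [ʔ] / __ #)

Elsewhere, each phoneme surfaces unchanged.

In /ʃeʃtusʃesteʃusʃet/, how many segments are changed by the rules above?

2

Segments that undergo a rule: /ʃ/ → [ʒ] (rule 1); /t/ → [ʔ] (rule 2).
All other segments surface unchanged.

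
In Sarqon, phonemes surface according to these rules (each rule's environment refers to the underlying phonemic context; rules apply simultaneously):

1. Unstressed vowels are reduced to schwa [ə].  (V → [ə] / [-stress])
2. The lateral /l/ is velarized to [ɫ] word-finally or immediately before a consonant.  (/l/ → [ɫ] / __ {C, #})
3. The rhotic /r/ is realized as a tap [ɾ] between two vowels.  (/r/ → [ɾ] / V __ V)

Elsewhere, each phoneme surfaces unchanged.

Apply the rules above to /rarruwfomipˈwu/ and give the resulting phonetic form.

/r/ (word-initial) fails the environment for rule 3, so it stays [r].
Rule 1 applies to /a/ (between /r/ and /r/: in an unstressed syllable) → [ə].
/r/ — between /a/ and /r/; rule 3 does not apply here → [r].
/r/ (between /r/ and /u/) fails the environment for rule 3, so it stays [r].
/u/ — between /r/ and /w/, in an unstressed syllable — surfaces as [ə] (rule 1).
/w/ (between /u/ and /f/): no rule targets it → [w].
/f/ (between /w/ and /o/): no rule targets it → [f].
Rule 1 applies to /o/ (between /f/ and /m/: in an unstressed syllable) → [ə].
/m/ (between /o/ and /i/): no rule targets it → [m].
/i/ — between /m/ and /p/, in an unstressed syllable — surfaces as [ə] (rule 1).
/p/ (between /i/ and /w/) is unaffected → [p].
/w/ (between /p/ and /u/) is unaffected → [w].
/u/ (word-final) fails the environment for rule 1, so it stays [u].

[rərrəwfəməpˈwu]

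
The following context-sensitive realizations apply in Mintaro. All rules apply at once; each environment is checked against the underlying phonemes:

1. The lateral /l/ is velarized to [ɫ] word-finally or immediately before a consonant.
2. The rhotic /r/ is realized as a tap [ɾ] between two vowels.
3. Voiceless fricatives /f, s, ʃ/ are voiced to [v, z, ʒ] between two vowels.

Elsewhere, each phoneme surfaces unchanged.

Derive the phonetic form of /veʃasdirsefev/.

/v/ — not in any rule's target class → [v].
/e/ stays [e].
/ʃ/ (between /e/ and /a/) occurs between two vowels → [ʒ] by rule 3.
/a/ stays [a].
/s/ (between /a/ and /d/): rule 3 targets it, but not between two vowels → unchanged [s].
/d/ — not in any rule's target class → [d].
/i/ stays [i].
/r/ — between /i/ and /s/; rule 2 does not apply here → [r].
/s/ (between /r/ and /e/) fails the environment for rule 3, so it stays [s].
/e/ (between /s/ and /f/) is unaffected → [e].
Rule 3 applies to /f/ (between /e/ and /e/: between two vowels) → [v].
/e/ — not in any rule's target class → [e].
/v/ (word-final): no rule targets it → [v].

[veʒasdirsevev]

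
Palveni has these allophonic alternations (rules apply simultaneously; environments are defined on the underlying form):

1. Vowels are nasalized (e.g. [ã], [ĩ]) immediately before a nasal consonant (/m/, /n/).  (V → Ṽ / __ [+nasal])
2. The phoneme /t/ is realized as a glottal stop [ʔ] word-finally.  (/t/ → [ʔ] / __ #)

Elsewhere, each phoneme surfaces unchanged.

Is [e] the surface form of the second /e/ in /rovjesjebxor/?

/e/ — between /j/ and /b/; rule 1 does not apply here → [e].
The actual realization is [e], which matches [e].

Yes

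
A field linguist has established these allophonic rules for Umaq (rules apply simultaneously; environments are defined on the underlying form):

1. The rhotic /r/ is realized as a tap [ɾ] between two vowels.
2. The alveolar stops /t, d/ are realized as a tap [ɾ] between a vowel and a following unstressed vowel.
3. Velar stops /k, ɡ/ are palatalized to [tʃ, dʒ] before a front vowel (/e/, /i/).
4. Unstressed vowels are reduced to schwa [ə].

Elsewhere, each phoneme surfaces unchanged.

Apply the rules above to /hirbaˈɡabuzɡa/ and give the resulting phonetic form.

/h/ (word-initial): no rule targets it → [h].
Rule 4 applies to /i/ (between /h/ and /r/: in an unstressed syllable) → [ə].
/r/ (between /i/ and /b/): rule 1 targets it, but not between two vowels → unchanged [r].
/b/ (between /r/ and /a/): no rule targets it → [b].
/a/ — between /b/ and /ɡ/, in an unstressed syllable — surfaces as [ə] (rule 4).
/ɡ/ (between /a/ and /a/) is in the target of rule 3 but the environment (before a front vowel) is not met → [ɡ].
/a/ (between /ɡ/ and /b/) is in the target of rule 4 but the environment (in an unstressed syllable) is not met → [a].
/b/ stays [b].
/u/ — between /b/ and /z/, in an unstressed syllable — surfaces as [ə] (rule 4).
/z/ (between /u/ and /ɡ/): no rule targets it → [z].
/ɡ/ (between /z/ and /a/) fails the environment for rule 3, so it stays [ɡ].
/a/ (word-final) occurs in an unstressed syllable → [ə] by rule 4.

[hərbəˈɡabəzɡə]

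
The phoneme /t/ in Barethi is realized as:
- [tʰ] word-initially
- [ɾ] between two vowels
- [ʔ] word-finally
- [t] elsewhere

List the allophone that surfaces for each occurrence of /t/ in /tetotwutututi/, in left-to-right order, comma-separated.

[tʰ], [ɾ], [t], [ɾ], [ɾ], [ɾ]

Occurrence 1 (position 1): word-initially → [tʰ].
Occurrence 2 (position 3): between two vowels → [ɾ].
Occurrence 3 (position 5): no conditioning environment matches → elsewhere allophone [t].
Occurrence 4 (position 8): between two vowels → [ɾ].
Occurrence 5 (position 10): between two vowels → [ɾ].
Occurrence 6 (position 12): between two vowels → [ɾ].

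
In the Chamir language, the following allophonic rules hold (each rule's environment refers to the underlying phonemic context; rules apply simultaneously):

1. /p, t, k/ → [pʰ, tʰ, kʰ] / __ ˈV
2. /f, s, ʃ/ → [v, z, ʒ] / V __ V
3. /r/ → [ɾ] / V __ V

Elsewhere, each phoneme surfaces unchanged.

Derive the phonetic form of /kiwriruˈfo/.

[kiwriɾuˈvo]

/k/ (word-initial) is in the target of rule 1 but the environment (immediately before a stressed vowel) is not met → [k].
/i/ (between /k/ and /w/) is unaffected → [i].
/w/ stays [w].
/r/ — between /w/ and /i/; rule 3 does not apply here → [r].
/i/ (between /r/ and /r/) is unaffected → [i].
/r/ (between /i/ and /u/) occurs between two vowels → [ɾ] by rule 3.
/u/ stays [u].
/f/ (between /u/ and /o/): between two vowels, so rule 2 applies → [v].
/o/ (word-final) is unaffected → [o].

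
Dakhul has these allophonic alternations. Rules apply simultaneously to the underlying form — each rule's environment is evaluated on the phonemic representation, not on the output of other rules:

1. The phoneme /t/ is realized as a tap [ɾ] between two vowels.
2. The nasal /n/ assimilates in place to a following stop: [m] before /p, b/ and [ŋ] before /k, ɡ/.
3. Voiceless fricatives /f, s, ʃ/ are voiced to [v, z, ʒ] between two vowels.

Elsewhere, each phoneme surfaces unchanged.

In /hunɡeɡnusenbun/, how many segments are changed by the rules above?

3

Segments that undergo a rule: /n/ → [ŋ] (rule 2); /s/ → [z] (rule 3); /n/ → [m] (rule 2).
All other segments surface unchanged.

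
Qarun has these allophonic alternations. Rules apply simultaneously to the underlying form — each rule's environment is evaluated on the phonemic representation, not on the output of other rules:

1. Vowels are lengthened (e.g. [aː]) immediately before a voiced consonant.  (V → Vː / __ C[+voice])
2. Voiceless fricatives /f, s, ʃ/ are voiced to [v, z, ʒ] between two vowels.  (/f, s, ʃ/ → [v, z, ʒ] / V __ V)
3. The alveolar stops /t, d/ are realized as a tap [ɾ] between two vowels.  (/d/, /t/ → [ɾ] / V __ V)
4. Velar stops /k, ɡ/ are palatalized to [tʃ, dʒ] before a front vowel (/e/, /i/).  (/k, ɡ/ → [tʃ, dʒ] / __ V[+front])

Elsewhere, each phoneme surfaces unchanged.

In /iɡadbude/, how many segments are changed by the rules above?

Segments that undergo a rule: /i/ → [iː] (rule 1); /a/ → [aː] (rule 1); /u/ → [uː] (rule 1); /d/ → [ɾ] (rule 3).
All other segments surface unchanged.

4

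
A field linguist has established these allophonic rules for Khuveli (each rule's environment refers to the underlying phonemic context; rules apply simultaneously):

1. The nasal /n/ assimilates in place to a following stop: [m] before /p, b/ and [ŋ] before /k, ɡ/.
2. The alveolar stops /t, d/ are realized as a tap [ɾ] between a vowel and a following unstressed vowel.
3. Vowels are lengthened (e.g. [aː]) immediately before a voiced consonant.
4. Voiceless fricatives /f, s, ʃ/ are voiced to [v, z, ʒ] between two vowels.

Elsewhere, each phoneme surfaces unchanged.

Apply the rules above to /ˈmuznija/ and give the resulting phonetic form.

/m/ stays [m].
/u/ (between /m/ and /z/) occurs before a voiced consonant → [uː] by rule 3.
/z/ (between /u/ and /n/) is unaffected → [z].
/n/ — between /z/ and /i/; rule 1 does not apply here → [n].
/i/ (between /n/ and /j/) occurs before a voiced consonant → [iː] by rule 3.
/j/ (between /i/ and /a/): no rule targets it → [j].
/a/ (word-final): rule 3 targets it, but not before a voiced consonant → unchanged [a].

[ˈmuːzniːja]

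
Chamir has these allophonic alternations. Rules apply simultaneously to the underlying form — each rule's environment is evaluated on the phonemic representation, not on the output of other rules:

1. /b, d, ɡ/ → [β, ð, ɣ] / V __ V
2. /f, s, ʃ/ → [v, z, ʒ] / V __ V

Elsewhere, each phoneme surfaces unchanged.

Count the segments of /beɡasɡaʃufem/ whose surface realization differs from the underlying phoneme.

Segments that undergo a rule: /ɡ/ → [ɣ] (rule 1); /ʃ/ → [ʒ] (rule 2); /f/ → [v] (rule 2).
All other segments surface unchanged.

3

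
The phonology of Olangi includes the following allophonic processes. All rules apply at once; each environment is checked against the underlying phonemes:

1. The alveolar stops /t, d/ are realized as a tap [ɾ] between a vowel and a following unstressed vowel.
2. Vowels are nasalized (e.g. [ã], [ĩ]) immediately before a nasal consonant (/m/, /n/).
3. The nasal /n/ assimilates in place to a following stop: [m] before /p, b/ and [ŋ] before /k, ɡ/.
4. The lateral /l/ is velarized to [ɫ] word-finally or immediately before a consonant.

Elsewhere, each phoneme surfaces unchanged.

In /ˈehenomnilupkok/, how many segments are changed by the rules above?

Segments that undergo a rule: /e/ → [ẽ] (rule 2); /o/ → [õ] (rule 2).
All other segments surface unchanged.

2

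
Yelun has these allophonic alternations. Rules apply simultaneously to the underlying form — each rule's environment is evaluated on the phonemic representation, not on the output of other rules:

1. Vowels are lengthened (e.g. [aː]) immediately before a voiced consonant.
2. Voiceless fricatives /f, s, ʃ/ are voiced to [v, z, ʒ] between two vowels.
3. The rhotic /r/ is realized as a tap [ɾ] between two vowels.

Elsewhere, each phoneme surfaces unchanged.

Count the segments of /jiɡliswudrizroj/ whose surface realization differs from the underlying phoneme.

4

Segments that undergo a rule: /i/ → [iː] (rule 1); /u/ → [uː] (rule 1); /i/ → [iː] (rule 1); /o/ → [oː] (rule 1).
All other segments surface unchanged.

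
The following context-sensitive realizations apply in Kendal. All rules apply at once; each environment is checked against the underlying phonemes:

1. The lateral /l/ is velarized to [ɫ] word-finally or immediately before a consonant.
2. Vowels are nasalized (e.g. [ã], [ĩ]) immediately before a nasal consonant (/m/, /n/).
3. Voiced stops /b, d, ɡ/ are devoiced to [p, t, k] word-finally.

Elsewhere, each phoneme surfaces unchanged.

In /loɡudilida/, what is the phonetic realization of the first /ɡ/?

[ɡ]

/ɡ/ (between /o/ and /u/): rule 3 targets it, but not word-finally → unchanged [ɡ].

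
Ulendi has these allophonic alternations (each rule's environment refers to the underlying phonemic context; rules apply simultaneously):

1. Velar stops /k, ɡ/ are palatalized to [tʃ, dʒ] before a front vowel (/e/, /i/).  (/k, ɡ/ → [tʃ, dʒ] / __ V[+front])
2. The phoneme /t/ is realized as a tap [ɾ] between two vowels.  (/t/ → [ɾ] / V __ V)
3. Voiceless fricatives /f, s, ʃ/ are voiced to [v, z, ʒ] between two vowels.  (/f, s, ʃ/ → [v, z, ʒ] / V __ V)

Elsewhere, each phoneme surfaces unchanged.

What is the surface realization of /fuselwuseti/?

/f/ (word-initial) fails the environment for rule 3, so it stays [f].
/u/ stays [u].
/s/ (between /u/ and /e/) occurs between two vowels → [z] by rule 3.
/e/ (between /s/ and /l/) is unaffected → [e].
/l/ (between /e/ and /w/) is unaffected → [l].
/w/ (between /l/ and /u/): no rule targets it → [w].
/u/ (between /w/ and /s/): no rule targets it → [u].
/s/ meets the environment for rule 3 (between two vowels) → [z].
/e/ (between /s/ and /t/) is unaffected → [e].
/t/ — between /e/ and /i/, between two vowels — surfaces as [ɾ] (rule 2).
/i/ stays [i].

[fuzelwuzeɾi]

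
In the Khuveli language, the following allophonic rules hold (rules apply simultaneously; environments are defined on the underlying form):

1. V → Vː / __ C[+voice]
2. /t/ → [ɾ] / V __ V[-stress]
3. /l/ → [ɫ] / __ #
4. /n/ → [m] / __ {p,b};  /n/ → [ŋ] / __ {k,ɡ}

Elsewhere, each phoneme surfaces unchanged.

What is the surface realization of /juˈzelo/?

[juːˈzeːlo]

/j/ (word-initial) is unaffected → [j].
Rule 1 applies to /u/ (between /j/ and /z/: before a voiced consonant) → [uː].
/z/ (between /u/ and /e/): no rule targets it → [z].
/e/ — between /z/ and /l/, before a voiced consonant — surfaces as [eː] (rule 1).
/l/ (between /e/ and /o/): rule 3 targets it, but not word-finally → unchanged [l].
/o/ (word-final) is in the target of rule 1 but the environment (before a voiced consonant) is not met → [o].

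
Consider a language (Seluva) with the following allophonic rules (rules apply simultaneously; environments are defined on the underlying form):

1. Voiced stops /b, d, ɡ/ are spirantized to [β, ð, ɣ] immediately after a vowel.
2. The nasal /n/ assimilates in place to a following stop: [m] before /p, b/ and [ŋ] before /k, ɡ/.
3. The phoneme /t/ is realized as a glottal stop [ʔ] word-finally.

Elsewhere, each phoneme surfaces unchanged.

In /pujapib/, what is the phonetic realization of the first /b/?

[β]

Rule 1 applies to /b/ (word-final: immediately after a vowel) → [β].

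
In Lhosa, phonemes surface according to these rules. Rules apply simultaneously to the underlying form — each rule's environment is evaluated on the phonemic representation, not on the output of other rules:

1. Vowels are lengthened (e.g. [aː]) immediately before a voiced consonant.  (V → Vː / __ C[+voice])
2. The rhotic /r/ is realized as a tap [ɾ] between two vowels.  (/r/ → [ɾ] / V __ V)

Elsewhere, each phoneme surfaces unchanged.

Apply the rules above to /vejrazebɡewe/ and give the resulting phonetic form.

[veːjraːzeːbɡeːwe]

/v/ — not in any rule's target class → [v].
Rule 1 applies to /e/ (between /v/ and /j/: before a voiced consonant) → [eː].
/j/ — not in any rule's target class → [j].
/r/ (between /j/ and /a/): rule 2 targets it, but not between two vowels → unchanged [r].
/a/ (between /r/ and /z/) occurs before a voiced consonant → [aː] by rule 1.
/z/ (between /a/ and /e/) is unaffected → [z].
/e/ — between /z/ and /b/, before a voiced consonant — surfaces as [eː] (rule 1).
/b/ (between /e/ and /ɡ/): no rule targets it → [b].
/ɡ/ (between /b/ and /e/) is unaffected → [ɡ].
/e/ meets the environment for rule 1 (before a voiced consonant) → [eː].
/w/ (between /e/ and /e/) is unaffected → [w].
/e/ (word-final): rule 1 targets it, but not before a voiced consonant → unchanged [e].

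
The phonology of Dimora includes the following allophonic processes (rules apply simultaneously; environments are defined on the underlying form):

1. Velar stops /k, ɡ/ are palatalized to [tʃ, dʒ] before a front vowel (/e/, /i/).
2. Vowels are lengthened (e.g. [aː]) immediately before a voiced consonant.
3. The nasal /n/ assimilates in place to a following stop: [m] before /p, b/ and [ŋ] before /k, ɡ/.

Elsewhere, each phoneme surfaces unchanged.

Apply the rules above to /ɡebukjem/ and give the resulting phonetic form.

/ɡ/ (word-initial) occurs before a front vowel → [dʒ] by rule 1.
/e/ — between /ɡ/ and /b/, before a voiced consonant — surfaces as [eː] (rule 2).
/b/ (between /e/ and /u/) is unaffected → [b].
/u/ — between /b/ and /k/; rule 2 does not apply here → [u].
/k/ — between /u/ and /j/; rule 1 does not apply here → [k].
/j/ — not in any rule's target class → [j].
Rule 2 applies to /e/ (between /j/ and /m/: before a voiced consonant) → [eː].
/m/ (word-final): no rule targets it → [m].

[dʒeːbukjeːm]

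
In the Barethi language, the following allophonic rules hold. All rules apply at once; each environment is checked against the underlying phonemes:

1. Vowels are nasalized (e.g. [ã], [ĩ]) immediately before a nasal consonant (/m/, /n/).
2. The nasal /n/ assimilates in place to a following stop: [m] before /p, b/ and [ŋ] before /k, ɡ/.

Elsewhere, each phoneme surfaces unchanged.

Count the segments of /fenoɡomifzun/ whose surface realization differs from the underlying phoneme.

3

Segments that undergo a rule: /e/ → [ẽ] (rule 1); /o/ → [õ] (rule 1); /u/ → [ũ] (rule 1).
All other segments surface unchanged.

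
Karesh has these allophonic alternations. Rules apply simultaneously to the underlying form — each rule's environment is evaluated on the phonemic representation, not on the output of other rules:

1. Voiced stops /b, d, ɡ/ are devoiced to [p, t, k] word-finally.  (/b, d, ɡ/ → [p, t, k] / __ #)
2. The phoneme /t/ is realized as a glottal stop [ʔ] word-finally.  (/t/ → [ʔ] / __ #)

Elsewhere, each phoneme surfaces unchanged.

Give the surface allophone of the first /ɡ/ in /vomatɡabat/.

[ɡ]

/ɡ/ — between /t/ and /a/; rule 1 does not apply here → [ɡ].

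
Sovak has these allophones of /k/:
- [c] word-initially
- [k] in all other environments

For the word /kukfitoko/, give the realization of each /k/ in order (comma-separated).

Occurrence 1 (position 1): word-initially → [c].
Occurrence 2 (position 3): no conditioning environment matches → elsewhere allophone [k].
Occurrence 3 (position 8): no conditioning environment matches → elsewhere allophone [k].

[c], [k], [k]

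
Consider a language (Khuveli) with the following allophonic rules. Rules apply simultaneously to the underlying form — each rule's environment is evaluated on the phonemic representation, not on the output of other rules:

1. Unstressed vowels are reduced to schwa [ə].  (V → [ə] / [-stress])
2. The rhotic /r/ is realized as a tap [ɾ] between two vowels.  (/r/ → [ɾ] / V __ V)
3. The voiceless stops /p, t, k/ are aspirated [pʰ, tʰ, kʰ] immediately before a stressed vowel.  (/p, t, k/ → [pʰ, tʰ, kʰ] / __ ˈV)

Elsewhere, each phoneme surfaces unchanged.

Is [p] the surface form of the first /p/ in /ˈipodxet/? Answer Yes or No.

Yes

/p/ (between /i/ and /o/) is in the target of rule 3 but the environment (immediately before a stressed vowel) is not met → [p].
The actual realization is [p], which matches [p].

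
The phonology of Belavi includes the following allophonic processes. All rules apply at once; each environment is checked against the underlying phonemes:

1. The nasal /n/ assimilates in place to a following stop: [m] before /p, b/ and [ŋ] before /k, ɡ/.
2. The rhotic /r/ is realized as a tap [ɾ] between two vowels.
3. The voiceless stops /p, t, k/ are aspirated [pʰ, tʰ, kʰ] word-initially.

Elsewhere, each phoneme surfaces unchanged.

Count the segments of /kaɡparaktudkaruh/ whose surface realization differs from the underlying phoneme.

3

Segments that undergo a rule: /k/ → [kʰ] (rule 3); /r/ → [ɾ] (rule 2); /r/ → [ɾ] (rule 2).
All other segments surface unchanged.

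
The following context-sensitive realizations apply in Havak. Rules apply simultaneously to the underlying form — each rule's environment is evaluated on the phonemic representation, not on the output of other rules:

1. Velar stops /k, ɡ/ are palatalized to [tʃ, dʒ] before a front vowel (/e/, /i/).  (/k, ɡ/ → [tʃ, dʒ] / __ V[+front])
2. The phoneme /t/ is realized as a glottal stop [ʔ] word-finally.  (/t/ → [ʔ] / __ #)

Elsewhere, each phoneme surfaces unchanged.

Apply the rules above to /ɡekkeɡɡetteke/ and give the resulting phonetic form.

[dʒektʃeɡdʒettetʃe]

Rule 1 applies to /ɡ/ (word-initial: before a front vowel) → [dʒ].
/e/ (between /ɡ/ and /k/) is unaffected → [e].
/k/ — between /e/ and /k/; rule 1 does not apply here → [k].
Rule 1 applies to /k/ (between /k/ and /e/: before a front vowel) → [tʃ].
/e/ — not in any rule's target class → [e].
/ɡ/ (between /e/ and /ɡ/) is in the target of rule 1 but the environment (before a front vowel) is not met → [ɡ].
Rule 1 applies to /ɡ/ (between /ɡ/ and /e/: before a front vowel) → [dʒ].
/e/ (between /ɡ/ and /t/) is unaffected → [e].
/t/ (between /e/ and /t/): rule 2 targets it, but not word-finally → unchanged [t].
/t/ — between /t/ and /e/; rule 2 does not apply here → [t].
/e/ — not in any rule's target class → [e].
Rule 1 applies to /k/ (between /e/ and /e/: before a front vowel) → [tʃ].
/e/ (word-final) is unaffected → [e].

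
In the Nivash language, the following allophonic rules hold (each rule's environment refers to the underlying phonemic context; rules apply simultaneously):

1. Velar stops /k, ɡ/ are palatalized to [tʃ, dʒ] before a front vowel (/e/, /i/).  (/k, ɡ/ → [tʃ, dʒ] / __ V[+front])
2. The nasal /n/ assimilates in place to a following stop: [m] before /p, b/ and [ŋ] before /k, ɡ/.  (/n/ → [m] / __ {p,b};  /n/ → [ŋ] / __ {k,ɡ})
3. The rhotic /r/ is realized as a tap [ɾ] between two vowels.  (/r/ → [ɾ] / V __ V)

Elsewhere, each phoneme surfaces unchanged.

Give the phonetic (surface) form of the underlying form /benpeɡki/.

[bempeɡtʃi]

/b/ (word-initial) is unaffected → [b].
/e/ (between /b/ and /n/) is unaffected → [e].
/n/ meets the environment for rule 2 (before a labial or velar stop) → [m].
/p/ — not in any rule's target class → [p].
/e/ (between /p/ and /ɡ/) is unaffected → [e].
/ɡ/ (between /e/ and /k/) fails the environment for rule 1, so it stays [ɡ].
/k/ (between /ɡ/ and /i/) occurs before a front vowel → [tʃ] by rule 1.
/i/ (word-final) is unaffected → [i].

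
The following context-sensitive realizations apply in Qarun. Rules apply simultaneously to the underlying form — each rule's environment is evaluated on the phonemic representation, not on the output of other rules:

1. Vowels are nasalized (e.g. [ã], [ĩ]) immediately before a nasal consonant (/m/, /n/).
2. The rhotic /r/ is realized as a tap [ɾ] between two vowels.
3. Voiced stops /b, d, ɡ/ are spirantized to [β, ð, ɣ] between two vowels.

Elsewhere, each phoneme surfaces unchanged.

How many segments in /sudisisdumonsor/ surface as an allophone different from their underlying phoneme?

3

Segments that undergo a rule: /d/ → [ð] (rule 3); /u/ → [ũ] (rule 1); /o/ → [õ] (rule 1).
All other segments surface unchanged.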